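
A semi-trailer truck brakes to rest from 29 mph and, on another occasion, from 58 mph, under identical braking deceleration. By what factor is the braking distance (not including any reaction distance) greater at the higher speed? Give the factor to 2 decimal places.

Factor ≈ 4.00

Braking distance d = v²/(2a), so with a fixed, d ∝ v².
Factor = (58/29)² = 2.0000² = 4.0000.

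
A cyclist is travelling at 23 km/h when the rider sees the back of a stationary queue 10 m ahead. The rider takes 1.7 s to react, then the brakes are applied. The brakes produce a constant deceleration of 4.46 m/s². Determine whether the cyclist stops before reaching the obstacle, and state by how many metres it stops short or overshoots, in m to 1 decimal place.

23 km/h ÷ 3.6 = 6.3889 m/s.
Reaction distance = 6.3889 × 1.7 = 10.861 m.
Braking distance = v²/(2a) = 40.818 / 8.920 = 4.576 m.
Total stopping distance = 10.861 + 4.576 = 15.437 m, vs 10 m available — it cannot stop in time and overshoots by 15.437 − 10 = 5.437 m.

No — it overshoots by 5.4 m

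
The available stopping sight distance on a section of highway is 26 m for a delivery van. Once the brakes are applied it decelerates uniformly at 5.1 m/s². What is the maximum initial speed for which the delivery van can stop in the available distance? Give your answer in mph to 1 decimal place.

v²/(2a) = d ⇒ v = √(2 × 5.100 × 26) = √265.20 = 16.2850 m/s.
16.2850 m/s ÷ 0.44704 = 36.429 mph.

Maximum speed ≈ 36.4 mph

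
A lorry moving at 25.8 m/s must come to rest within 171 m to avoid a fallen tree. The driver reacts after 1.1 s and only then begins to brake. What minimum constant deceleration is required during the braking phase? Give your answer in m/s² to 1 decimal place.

Required deceleration ≈ 2.3 m/s²

Distance covered during reaction = 25.8000 × 1.1 = 28.380 m.
Distance available for braking: 171 − 28.380 = 142.620 m.
v² = 2a·d ⇒ a = v²/(2d) = 25.8000² / (2 × 142.620) = 665.640 / 285.240 = 2.3336 m/s².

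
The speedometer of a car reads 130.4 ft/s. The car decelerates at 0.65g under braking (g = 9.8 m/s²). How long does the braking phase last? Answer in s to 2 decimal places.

130.4 ft/s × 0.3048 = 39.7459 m/s.
a = 0.65 × 9.8 = 6.370 m/s².
Braking time = v/a = 39.7459 / 6.370 = 6.240 s.

Braking time ≈ 6.24 s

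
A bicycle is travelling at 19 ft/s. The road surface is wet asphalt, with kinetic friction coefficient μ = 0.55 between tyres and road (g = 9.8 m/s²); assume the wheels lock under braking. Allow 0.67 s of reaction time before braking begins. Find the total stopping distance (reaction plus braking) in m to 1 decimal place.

Total stopping distance ≈ 7.0 m

19 ft/s × 0.3048 = 5.7912 m/s.
a = μg = 0.55 × 9.8 = 5.390 m/s².
Reaction distance = v·t_r = 5.7912 × 0.67 = 3.880 m.
Braking distance = v²/(2a) = 5.7912² / (2 × 5.390) = 33.538 / 10.780 = 3.111 m.
Total = 3.880 + 3.111 = 6.991 m.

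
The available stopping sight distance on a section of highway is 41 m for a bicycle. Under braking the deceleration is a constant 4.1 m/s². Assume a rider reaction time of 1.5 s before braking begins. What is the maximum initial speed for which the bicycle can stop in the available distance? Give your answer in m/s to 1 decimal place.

Maximum speed ≈ 13.2 m/s

Stopping distance: v·t_r + v²/(2a) = 41 with t_r = 1.5 s and a = 4.100 m/s².
So v² + 12.300 v − 336.20 = 0.
Positive root: v = −a·t_r + √((a·t_r)² + 2a·d) = −6.150 + √(37.823 + 336.20) = 13.1897 m/s.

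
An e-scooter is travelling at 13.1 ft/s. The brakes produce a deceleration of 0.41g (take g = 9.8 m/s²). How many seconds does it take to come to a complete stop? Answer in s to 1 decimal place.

13.1 ft/s × 0.3048 = 3.9929 m/s.
a = 0.41 × 9.8 = 4.018 m/s².
Braking time = v/a = 3.9929 / 4.018 = 0.994 s.

Braking time ≈ 1.0 s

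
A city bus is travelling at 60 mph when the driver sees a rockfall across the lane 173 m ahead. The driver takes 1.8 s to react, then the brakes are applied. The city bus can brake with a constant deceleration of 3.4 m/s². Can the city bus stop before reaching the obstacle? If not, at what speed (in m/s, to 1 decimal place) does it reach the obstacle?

60 mph × 0.44704 = 26.8224 m/s.
Reaction distance = 26.8224 × 1.8 = 48.280 m.
Braking distance = v²/(2a) = 719.441 / 6.800 = 105.800 m.
Total stopping distance = 48.280 + 105.800 = 154.080 m, vs 173 m available — it stops with 173 − 154.080 = 18.920 m to spare.

Yes — it stops about 18.9 m short of the obstacle, so it never reaches it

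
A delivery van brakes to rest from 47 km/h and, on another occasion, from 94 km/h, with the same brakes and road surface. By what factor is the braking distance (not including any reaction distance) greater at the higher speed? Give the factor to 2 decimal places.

Braking distance d = v²/(2a), so with a fixed, d ∝ v².
Factor = (94/47)² = 2.0000² = 4.0000.

Factor ≈ 4.00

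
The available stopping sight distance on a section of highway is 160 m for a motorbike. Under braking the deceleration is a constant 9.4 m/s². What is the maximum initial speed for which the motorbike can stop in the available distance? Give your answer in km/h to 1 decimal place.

v²/(2a) = d ⇒ v = √(2 × 9.400 × 160) = √3008.00 = 54.8452 m/s.
54.8452 m/s × 3.6 = 197.443 km/h.

Maximum speed ≈ 197.4 km/h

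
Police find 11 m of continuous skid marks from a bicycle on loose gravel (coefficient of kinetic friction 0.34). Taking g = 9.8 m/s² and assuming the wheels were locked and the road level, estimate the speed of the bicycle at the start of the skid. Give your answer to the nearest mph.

Initial speed ≈ 19 mph

Deceleration a = μg = 0.34 × 9.8 = 3.332 m/s².
v = √(2a·d) = √(2 × 3.332 × 11) = √73.304 = 8.5618 m/s.
= 8.5618 ÷ 0.44704 = 19.152 mph.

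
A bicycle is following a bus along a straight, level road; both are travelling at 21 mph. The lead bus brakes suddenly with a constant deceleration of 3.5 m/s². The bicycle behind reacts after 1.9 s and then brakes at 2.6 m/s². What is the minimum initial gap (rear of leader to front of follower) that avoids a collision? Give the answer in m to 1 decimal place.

Minimum gap ≈ 22.2 m

21 mph × 0.44704 = 9.3878 m/s.
Leader travels v²/(2a_L) = 88.131 / 7.000 = 12.590 m before stopping.
Follower covers v·t_r = 9.3878 × 1.9 = 17.837 m while reacting, then v²/(2a_F) = 88.131 / 5.200 = 16.948 m while braking, for a total of 17.837 + 16.948 = 34.785 m.
Since a_F ≤ a_L and the follower starts braking later, the follower is never slower than the leader, so the closest approach is when both have stopped.
Minimum gap = 34.785 − 12.590 = 22.195 m.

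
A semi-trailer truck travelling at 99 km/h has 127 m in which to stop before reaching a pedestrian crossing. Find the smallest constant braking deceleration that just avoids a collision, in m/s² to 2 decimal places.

Required deceleration ≈ 2.98 m/s²

99 km/h ÷ 3.6 = 27.5000 m/s.
v² = 2a·d ⇒ a = v²/(2d) = 27.5000² / (2 × 127.000) = 756.250 / 254.000 = 2.9774 m/s².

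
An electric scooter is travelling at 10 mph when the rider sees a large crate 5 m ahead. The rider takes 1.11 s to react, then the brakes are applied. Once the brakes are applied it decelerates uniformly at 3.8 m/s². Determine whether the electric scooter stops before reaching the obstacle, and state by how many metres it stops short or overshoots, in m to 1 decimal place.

10 mph × 0.44704 = 4.4704 m/s.
Reaction distance = 4.4704 × 1.11 = 4.962 m.
Braking distance = v²/(2a) = 19.984 / 7.600 = 2.629 m.
Total stopping distance = 4.962 + 2.629 = 7.591 m, vs 5 m available — it cannot stop in time and overshoots by 7.591 − 5 = 2.591 m.

No — it overshoots by 2.6 m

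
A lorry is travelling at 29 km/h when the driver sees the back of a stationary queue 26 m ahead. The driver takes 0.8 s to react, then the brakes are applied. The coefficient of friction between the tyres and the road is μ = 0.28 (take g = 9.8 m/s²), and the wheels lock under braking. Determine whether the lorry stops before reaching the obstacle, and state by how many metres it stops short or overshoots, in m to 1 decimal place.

Yes — it stops 7.7 m short of the obstacle

29 km/h ÷ 3.6 = 8.0556 m/s.
a = μg = 0.28 × 9.8 = 2.744 m/s².
Reaction distance = 8.0556 × 0.8 = 6.444 m.
Braking distance = v²/(2a) = 64.893 / 5.488 = 11.825 m.
Total stopping distance = 6.444 + 11.825 = 18.269 m, vs 26 m available — it stops with 26 − 18.269 = 7.731 m to spare.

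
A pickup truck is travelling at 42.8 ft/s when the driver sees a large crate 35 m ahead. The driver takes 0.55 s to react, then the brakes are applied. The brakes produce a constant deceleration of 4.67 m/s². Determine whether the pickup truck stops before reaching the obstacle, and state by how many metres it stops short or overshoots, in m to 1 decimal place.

42.8 ft/s × 0.3048 = 13.0454 m/s.
Reaction distance = 13.0454 × 0.55 = 7.175 m.
Braking distance = v²/(2a) = 170.182 / 9.340 = 18.221 m.
Total stopping distance = 7.175 + 18.221 = 25.396 m, vs 35 m available — it stops with 35 − 25.396 = 9.604 m to spare.

Yes — it stops 9.6 m short of the obstacle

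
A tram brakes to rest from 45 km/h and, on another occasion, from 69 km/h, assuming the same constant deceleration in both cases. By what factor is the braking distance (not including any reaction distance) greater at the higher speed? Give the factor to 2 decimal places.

Braking distance d = v²/(2a), so with a fixed, d ∝ v².
Factor = (69/45)² = 1.5333² = 2.3510.

Factor ≈ 2.35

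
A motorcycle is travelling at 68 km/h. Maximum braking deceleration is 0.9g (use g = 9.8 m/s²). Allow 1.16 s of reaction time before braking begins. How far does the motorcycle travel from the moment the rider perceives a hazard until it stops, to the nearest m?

68 km/h ÷ 3.6 = 18.8889 m/s.
a = 0.9 × 9.8 = 8.820 m/s².
Reaction distance = v·t_r = 18.8889 × 1.16 = 21.911 m.
Braking distance = v²/(2a) = 18.8889² / (2 × 8.820) = 356.791 / 17.640 = 20.226 m.
Total = 21.911 + 20.226 = 42.137 m.

Total stopping distance ≈ 42 m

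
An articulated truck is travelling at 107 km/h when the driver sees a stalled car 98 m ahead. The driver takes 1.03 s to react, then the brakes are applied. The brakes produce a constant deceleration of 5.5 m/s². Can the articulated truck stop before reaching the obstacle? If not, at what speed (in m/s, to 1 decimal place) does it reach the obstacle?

No — it strikes the obstacle at 11.9 m/s

107 km/h ÷ 3.6 = 29.7222 m/s.
Reaction distance = 29.7222 × 1.03 = 30.614 m.
Braking distance needed to stop: v²/(2a) = 883.409 / 11.000 = 80.310 m, so total needed = 30.614 + 80.310 = 110.924 m > 98 m — it cannot stop.
Distance remaining when braking begins: 98 − 30.614 = 67.386 m.
v² = v₀² − 2a·d = 883.409 − 2 × 5.500 × 67.386 = 142.163 m²/s².
v = √142.163 = 11.923 m/s.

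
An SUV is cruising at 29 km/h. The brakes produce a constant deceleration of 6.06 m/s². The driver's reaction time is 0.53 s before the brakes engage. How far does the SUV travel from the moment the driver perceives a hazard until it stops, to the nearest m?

Total stopping distance ≈ 10 m

29 km/h ÷ 3.6 = 8.0556 m/s.
Reaction distance = v·t_r = 8.0556 × 0.53 = 4.269 m.
Braking distance = v²/(2a) = 8.0556² / (2 × 6.060) = 64.893 / 12.120 = 5.354 m.
Total = 4.269 + 5.354 = 9.623 m.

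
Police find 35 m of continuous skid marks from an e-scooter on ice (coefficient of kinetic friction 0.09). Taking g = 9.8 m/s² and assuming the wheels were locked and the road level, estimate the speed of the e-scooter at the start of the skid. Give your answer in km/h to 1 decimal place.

Initial speed ≈ 28.3 km/h

Deceleration a = μg = 0.09 × 9.8 = 0.882 m/s².
v = √(2a·d) = √(2 × 0.882 × 35) = √61.740 = 7.8575 m/s.
= 7.8575 × 3.6 = 28.287 km/h.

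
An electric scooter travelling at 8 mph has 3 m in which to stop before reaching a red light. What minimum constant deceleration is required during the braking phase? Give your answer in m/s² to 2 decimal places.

Required deceleration ≈ 2.13 m/s²

8 mph × 0.44704 = 3.5763 m/s.
v² = 2a·d ⇒ a = v²/(2d) = 3.5763² / (2 × 3.000) = 12.790 / 6.000 = 2.1317 m/s².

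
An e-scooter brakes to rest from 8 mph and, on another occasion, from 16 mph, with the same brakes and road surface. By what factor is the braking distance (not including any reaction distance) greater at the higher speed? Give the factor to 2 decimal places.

Factor ≈ 4.00

Braking distance d = v²/(2a), so with a fixed, d ∝ v².
Factor = (16/8)² = 2.0000² = 4.0000.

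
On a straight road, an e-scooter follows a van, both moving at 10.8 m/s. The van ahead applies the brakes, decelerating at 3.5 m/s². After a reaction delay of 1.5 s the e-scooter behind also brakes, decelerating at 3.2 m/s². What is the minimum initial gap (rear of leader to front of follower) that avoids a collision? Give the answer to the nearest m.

Minimum gap ≈ 18 m

Leader travels v²/(2a_L) = 116.640 / 7.000 = 16.663 m before stopping.
Follower covers v·t_r = 10.8000 × 1.5 = 16.200 m while reacting, then v²/(2a_F) = 116.640 / 6.400 = 18.225 m while braking, for a total of 16.200 + 18.225 = 34.425 m.
Since a_F ≤ a_L and the follower starts braking later, the follower is never slower than the leader, so the closest approach is when both have stopped.
Minimum gap = 34.425 − 16.663 = 17.762 m.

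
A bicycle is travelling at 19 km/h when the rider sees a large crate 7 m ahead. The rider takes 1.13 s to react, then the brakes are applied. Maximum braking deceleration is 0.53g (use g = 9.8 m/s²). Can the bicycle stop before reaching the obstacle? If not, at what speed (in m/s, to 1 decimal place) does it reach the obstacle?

No — it strikes the obstacle at 4.1 m/s

19 km/h ÷ 3.6 = 5.2778 m/s.
a = 0.53 × 9.8 = 5.194 m/s².
Reaction distance = 5.2778 × 1.13 = 5.964 m.
Braking distance needed to stop: v²/(2a) = 27.855 / 10.388 = 2.681 m, so total needed = 5.964 + 2.681 = 8.645 m > 7 m — it cannot stop.
Distance remaining when braking begins: 7 − 5.964 = 1.036 m.
v² = v₀² − 2a·d = 27.855 − 2 × 5.194 × 1.036 = 17.093 m²/s².
v = √17.093 = 4.134 m/s.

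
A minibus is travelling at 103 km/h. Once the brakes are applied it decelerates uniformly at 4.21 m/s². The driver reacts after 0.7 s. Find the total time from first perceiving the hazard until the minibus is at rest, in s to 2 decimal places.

103 km/h ÷ 3.6 = 28.6111 m/s.
Braking time = v/a = 28.6111 / 4.210 = 6.796 s.
Total = 0.7 + 6.796 = 7.496 s.

Total time ≈ 7.50 s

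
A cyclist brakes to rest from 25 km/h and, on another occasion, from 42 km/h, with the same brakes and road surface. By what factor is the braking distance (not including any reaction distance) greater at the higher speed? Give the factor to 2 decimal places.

Braking distance d = v²/(2a), so with a fixed, d ∝ v².
Factor = (42/25)² = 1.6800² = 2.8224.

Factor ≈ 2.82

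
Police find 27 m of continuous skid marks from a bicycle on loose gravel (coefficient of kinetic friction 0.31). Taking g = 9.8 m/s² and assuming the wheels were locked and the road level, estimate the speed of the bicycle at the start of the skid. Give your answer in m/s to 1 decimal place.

Initial speed ≈ 12.8 m/s

Deceleration a = μg = 0.31 × 9.8 = 3.038 m/s².
v = √(2a·d) = √(2 × 3.038 × 27) = √164.052 = 12.8083 m/s.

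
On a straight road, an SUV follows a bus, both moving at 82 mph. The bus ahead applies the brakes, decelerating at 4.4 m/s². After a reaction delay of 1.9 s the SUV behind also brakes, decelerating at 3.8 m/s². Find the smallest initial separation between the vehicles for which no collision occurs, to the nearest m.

82 mph × 0.44704 = 36.6573 m/s.
Leader travels v²/(2a_L) = 1343.758 / 8.800 = 152.700 m before stopping.
Follower covers v·t_r = 36.6573 × 1.9 = 69.649 m while reacting, then v²/(2a_F) = 1343.758 / 7.600 = 176.810 m while braking, for a total of 69.649 + 176.810 = 246.459 m.
Since a_F ≤ a_L and the follower starts braking later, the follower is never slower than the leader, so the closest approach is when both have stopped.
Minimum gap = 246.459 − 152.700 = 93.759 m.

Minimum gap ≈ 94 m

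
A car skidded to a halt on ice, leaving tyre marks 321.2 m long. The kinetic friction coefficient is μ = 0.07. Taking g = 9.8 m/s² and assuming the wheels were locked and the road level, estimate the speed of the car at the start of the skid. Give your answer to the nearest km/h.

Deceleration a = μg = 0.07 × 9.8 = 0.686 m/s².
v = √(2a·d) = √(2 × 0.686 × 321.2) = √440.686 = 20.9925 m/s.
= 20.9925 × 3.6 = 75.573 km/h.

Initial speed ≈ 76 km/h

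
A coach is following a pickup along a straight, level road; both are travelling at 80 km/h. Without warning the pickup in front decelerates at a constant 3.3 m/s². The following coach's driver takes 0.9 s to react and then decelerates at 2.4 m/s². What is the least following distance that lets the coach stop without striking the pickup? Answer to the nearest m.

Minimum gap ≈ 48 m

80 km/h ÷ 3.6 = 22.2222 m/s.
Leader travels v²/(2a_L) = 493.826 / 6.600 = 74.822 m before stopping.
Follower covers v·t_r = 22.2222 × 0.9 = 20.000 m while reacting, then v²/(2a_F) = 493.826 / 4.800 = 102.880 m while braking, for a total of 20.000 + 102.880 = 122.880 m.
Since a_F ≤ a_L and the follower starts braking later, the follower is never slower than the leader, so the closest approach is when both have stopped.
Minimum gap = 122.880 − 74.822 = 48.058 m.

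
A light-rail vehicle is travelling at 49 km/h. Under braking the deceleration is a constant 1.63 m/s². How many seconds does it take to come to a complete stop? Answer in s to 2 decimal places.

49 km/h ÷ 3.6 = 13.6111 m/s.
Braking time = v/a = 13.6111 / 1.630 = 8.350 s.

Braking time ≈ 8.35 s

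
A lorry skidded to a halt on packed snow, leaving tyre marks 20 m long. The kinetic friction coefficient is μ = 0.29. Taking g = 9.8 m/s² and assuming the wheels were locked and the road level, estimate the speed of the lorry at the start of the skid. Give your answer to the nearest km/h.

Initial speed ≈ 38 km/h

Deceleration a = μg = 0.29 × 9.8 = 2.842 m/s².
v = √(2a·d) = √(2 × 2.842 × 20) = √113.680 = 10.6621 m/s.
= 10.6621 × 3.6 = 38.384 km/h.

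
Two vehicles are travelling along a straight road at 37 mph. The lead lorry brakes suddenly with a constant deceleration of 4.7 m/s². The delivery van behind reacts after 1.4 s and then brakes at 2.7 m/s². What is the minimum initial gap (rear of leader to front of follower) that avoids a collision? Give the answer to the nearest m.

Minimum gap ≈ 45 m

37 mph × 0.44704 = 16.5405 m/s.
Leader travels v²/(2a_L) = 273.588 / 9.400 = 29.105 m before stopping.
Follower covers v·t_r = 16.5405 × 1.4 = 23.157 m while reacting, then v²/(2a_F) = 273.588 / 5.400 = 50.664 m while braking, for a total of 23.157 + 50.664 = 73.821 m.
Since a_F ≤ a_L and the follower starts braking later, the follower is never slower than the leader, so the closest approach is when both have stopped.
Minimum gap = 73.821 − 29.105 = 44.716 m.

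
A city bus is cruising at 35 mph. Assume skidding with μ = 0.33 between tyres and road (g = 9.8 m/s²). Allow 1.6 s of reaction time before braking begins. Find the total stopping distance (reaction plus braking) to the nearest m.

Total stopping distance ≈ 63 m

35 mph × 0.44704 = 15.6464 m/s.
a = μg = 0.33 × 9.8 = 3.234 m/s².
Reaction distance = v·t_r = 15.6464 × 1.6 = 25.034 m.
Braking distance = v²/(2a) = 15.6464² / (2 × 3.234) = 244.810 / 6.468 = 37.849 m.
Total = 25.034 + 37.849 = 62.883 m.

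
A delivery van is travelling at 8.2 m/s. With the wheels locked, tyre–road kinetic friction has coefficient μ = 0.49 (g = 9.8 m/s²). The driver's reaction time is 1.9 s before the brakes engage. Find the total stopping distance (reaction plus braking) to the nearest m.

a = μg = 0.49 × 9.8 = 4.802 m/s².
Reaction distance = v·t_r = 8.2000 × 1.9 = 15.580 m.
Braking distance = v²/(2a) = 8.2000² / (2 × 4.802) = 67.240 / 9.604 = 7.001 m.
Total = 15.580 + 7.001 = 22.581 m.

Total stopping distance ≈ 23 m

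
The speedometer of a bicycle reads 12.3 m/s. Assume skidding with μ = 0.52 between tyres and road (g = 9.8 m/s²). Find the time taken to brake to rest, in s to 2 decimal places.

Braking time ≈ 2.41 s

a = μg = 0.52 × 9.8 = 5.096 m/s².
Braking time = v/a = 12.3000 / 5.096 = 2.414 s.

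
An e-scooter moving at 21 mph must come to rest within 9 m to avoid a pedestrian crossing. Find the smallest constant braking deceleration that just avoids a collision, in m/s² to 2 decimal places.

21 mph × 0.44704 = 9.3878 m/s.
v² = 2a·d ⇒ a = v²/(2d) = 9.3878² / (2 × 9.000) = 88.131 / 18.000 = 4.8962 m/s².

Required deceleration ≈ 4.90 m/s²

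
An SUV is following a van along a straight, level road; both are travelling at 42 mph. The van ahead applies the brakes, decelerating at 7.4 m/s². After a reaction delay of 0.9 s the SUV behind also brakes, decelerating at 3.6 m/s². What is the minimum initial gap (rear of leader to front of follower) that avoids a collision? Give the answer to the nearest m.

42 mph × 0.44704 = 18.7757 m/s.
Leader travels v²/(2a_L) = 352.527 / 14.800 = 23.819 m before stopping.
Follower covers v·t_r = 18.7757 × 0.9 = 16.898 m while reacting, then v²/(2a_F) = 352.527 / 7.200 = 48.962 m while braking, for a total of 16.898 + 48.962 = 65.860 m.
Since a_F ≤ a_L and the follower starts braking later, the follower is never slower than the leader, so the closest approach is when both have stopped.
Minimum gap = 65.860 − 23.819 = 42.041 m.

Minimum gap ≈ 42 m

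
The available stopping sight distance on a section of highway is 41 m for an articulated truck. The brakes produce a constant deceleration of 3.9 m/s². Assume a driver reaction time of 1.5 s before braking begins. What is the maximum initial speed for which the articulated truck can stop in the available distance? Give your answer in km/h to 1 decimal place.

Stopping distance: v·t_r + v²/(2a) = 41 with t_r = 1.5 s and a = 3.900 m/s².
So v² + 11.700 v − 319.80 = 0.
Positive root: v = −a·t_r + √((a·t_r)² + 2a·d) = −5.850 + √(34.222 + 319.80) = 12.9655 m/s.
12.9655 m/s × 3.6 = 46.676 km/h.

Maximum speed ≈ 46.7 km/h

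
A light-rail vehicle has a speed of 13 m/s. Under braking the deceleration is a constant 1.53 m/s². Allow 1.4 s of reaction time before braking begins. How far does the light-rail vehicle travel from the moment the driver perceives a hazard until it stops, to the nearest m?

Total stopping distance ≈ 73 m

Reaction distance = v·t_r = 13.0000 × 1.4 = 18.200 m.
Braking distance = v²/(2a) = 13.0000² / (2 × 1.530) = 169.000 / 3.060 = 55.229 m.
Total = 18.200 + 55.229 = 73.429 m.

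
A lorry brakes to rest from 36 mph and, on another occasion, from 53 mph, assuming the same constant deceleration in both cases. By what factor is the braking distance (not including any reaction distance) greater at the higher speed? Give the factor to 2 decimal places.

Factor ≈ 2.17

Braking distance d = v²/(2a), so with a fixed, d ∝ v².
Factor = (53/36)² = 1.4722² = 2.1674.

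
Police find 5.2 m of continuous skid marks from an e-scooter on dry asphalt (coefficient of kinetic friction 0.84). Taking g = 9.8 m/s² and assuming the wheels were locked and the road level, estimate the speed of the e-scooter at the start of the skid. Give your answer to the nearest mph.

Initial speed ≈ 21 mph

Deceleration a = μg = 0.84 × 9.8 = 8.232 m/s².
v = √(2a·d) = √(2 × 8.232 × 5.2) = √85.613 = 9.2527 m/s.
= 9.2527 ÷ 0.44704 = 20.698 mph.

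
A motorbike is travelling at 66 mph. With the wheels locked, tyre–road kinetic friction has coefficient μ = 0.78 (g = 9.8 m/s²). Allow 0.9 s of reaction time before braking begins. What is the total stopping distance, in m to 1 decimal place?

Total stopping distance ≈ 83.5 m

66 mph × 0.44704 = 29.5046 m/s.
a = μg = 0.78 × 9.8 = 7.644 m/s².
Reaction distance = v·t_r = 29.5046 × 0.9 = 26.554 m.
Braking distance = v²/(2a) = 29.5046² / (2 × 7.644) = 870.521 / 15.288 = 56.941 m.
Total = 26.554 + 56.941 = 83.495 m.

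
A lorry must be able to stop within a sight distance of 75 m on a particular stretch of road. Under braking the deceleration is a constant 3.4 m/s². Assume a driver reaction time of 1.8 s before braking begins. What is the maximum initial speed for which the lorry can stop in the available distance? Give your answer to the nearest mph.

Maximum speed ≈ 39 mph

Stopping distance: v·t_r + v²/(2a) = 75 with t_r = 1.8 s and a = 3.400 m/s².
So v² + 12.240 v − 510.00 = 0.
Positive root: v = −a·t_r + √((a·t_r)² + 2a·d) = −6.120 + √(37.454 + 510.00) = 17.2777 m/s.
17.2777 m/s ÷ 0.44704 = 38.649 mph.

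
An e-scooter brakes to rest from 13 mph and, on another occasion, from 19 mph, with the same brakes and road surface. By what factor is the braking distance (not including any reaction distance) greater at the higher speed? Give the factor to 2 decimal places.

Factor ≈ 2.14

Braking distance d = v²/(2a), so with a fixed, d ∝ v².
Factor = (19/13)² = 1.4615² = 2.1360.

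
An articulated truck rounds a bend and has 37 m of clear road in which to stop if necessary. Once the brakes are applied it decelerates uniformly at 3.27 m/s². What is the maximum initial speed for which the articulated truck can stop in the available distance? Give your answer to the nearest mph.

v²/(2a) = d ⇒ v = √(2 × 3.270 × 37) = √241.98 = 15.5557 m/s.
15.5557 m/s ÷ 0.44704 = 34.797 mph.

Maximum speed ≈ 35 mph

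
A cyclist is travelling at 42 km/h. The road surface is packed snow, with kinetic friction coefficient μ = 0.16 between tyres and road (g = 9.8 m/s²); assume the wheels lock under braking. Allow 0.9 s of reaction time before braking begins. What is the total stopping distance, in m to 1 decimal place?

42 km/h ÷ 3.6 = 11.6667 m/s.
a = μg = 0.16 × 9.8 = 1.568 m/s².
Reaction distance = v·t_r = 11.6667 × 0.9 = 10.500 m.
Braking distance = v²/(2a) = 11.6667² / (2 × 1.568) = 136.112 / 3.136 = 43.403 m.
Total = 10.500 + 43.403 = 53.903 m.

Total stopping distance ≈ 53.9 m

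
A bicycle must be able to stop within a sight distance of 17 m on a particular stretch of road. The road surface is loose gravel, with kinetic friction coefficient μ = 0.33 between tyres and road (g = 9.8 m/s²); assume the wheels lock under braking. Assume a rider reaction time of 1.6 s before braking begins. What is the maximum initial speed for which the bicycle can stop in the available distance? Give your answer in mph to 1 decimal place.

Maximum speed ≈ 14.6 mph

a = μg = 0.33 × 9.8 = 3.234 m/s².
Stopping distance: v·t_r + v²/(2a) = 17 with t_r = 1.6 s and a = 3.234 m/s².
So v² + 10.349 v − 109.96 = 0.
Positive root: v = −a·t_r + √((a·t_r)² + 2a·d) = −5.174 + √(26.770 + 109.96) = 6.5192 m/s.
6.5192 m/s ÷ 0.44704 = 14.583 mph.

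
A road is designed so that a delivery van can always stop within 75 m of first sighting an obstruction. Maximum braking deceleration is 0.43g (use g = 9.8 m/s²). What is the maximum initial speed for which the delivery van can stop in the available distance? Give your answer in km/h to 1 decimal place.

Maximum speed ≈ 90.5 km/h

a = 0.43 × 9.8 = 4.214 m/s².
v²/(2a) = d ⇒ v = √(2 × 4.214 × 75) = √632.10 = 25.1416 m/s.
25.1416 m/s × 3.6 = 90.510 km/h.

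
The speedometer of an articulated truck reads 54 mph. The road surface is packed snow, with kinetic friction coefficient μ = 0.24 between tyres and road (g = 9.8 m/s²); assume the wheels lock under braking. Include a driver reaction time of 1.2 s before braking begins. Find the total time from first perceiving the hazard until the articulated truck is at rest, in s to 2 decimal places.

54 mph × 0.44704 = 24.1402 m/s.
a = μg = 0.24 × 9.8 = 2.352 m/s².
Braking time = v/a = 24.1402 / 2.352 = 10.264 s.
Total = 1.2 + 10.264 = 11.464 s.

Total time ≈ 11.46 s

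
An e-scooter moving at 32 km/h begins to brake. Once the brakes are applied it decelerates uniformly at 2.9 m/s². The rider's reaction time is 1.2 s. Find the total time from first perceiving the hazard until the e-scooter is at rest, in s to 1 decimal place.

Total time ≈ 4.3 s

32 km/h ÷ 3.6 = 8.8889 m/s.
Braking time = v/a = 8.8889 / 2.900 = 3.065 s.
Total = 1.2 + 3.065 = 4.265 s.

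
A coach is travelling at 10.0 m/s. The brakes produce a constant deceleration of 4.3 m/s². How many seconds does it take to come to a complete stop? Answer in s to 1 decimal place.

Braking time = v/a = 10.0000 / 4.300 = 2.326 s.

Braking time ≈ 2.3 s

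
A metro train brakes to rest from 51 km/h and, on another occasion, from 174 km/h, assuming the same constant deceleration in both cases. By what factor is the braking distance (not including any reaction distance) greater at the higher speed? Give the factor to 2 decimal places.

Factor ≈ 11.64

Braking distance d = v²/(2a), so with a fixed, d ∝ v².
Factor = (174/51)² = 3.4118² = 11.6404.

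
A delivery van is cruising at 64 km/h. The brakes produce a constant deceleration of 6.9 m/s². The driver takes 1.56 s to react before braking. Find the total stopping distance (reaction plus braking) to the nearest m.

64 km/h ÷ 3.6 = 17.7778 m/s.
Reaction distance = v·t_r = 17.7778 × 1.56 = 27.733 m.
Braking distance = v²/(2a) = 17.7778² / (2 × 6.900) = 316.050 / 13.800 = 22.902 m.
Total = 27.733 + 22.902 = 50.635 m.

Total stopping distance ≈ 51 m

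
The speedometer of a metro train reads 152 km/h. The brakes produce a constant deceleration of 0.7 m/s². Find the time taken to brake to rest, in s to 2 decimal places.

152 km/h ÷ 3.6 = 42.2222 m/s.
Braking time = v/a = 42.2222 / 0.700 = 60.317 s.

Braking time ≈ 60.32 s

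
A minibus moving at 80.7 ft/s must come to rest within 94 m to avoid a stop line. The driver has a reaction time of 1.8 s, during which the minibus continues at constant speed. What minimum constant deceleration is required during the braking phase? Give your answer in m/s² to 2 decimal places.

Required deceleration ≈ 6.08 m/s²

80.7 ft/s × 0.3048 = 24.5974 m/s.
Distance covered during reaction = 24.5974 × 1.8 = 44.275 m.
Distance available for braking: 94 − 44.275 = 49.725 m.
v² = 2a·d ⇒ a = v²/(2d) = 24.5974² / (2 × 49.725) = 605.032 / 99.450 = 6.0838 m/s².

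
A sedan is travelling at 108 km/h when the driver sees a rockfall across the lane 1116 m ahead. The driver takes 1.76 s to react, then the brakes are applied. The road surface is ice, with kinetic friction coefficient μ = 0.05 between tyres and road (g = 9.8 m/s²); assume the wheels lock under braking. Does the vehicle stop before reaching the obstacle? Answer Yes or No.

Yes

108 km/h ÷ 3.6 = 30.0000 m/s.
a = μg = 0.05 × 9.8 = 0.490 m/s².
Reaction distance = 30.0000 × 1.76 = 52.800 m.
Braking distance = v²/(2a) = 900.000 / 0.980 = 918.367 m.
Total stopping distance = 52.800 + 918.367 = 971.167 m, vs 1116 m available — it stops with 1116 − 971.167 = 144.833 m to spare.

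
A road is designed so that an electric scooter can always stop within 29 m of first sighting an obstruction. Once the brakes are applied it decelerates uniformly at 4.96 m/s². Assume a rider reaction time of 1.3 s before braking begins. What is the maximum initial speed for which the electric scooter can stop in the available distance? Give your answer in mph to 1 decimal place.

Stopping distance: v·t_r + v²/(2a) = 29 with t_r = 1.3 s and a = 4.960 m/s².
So v² + 12.896 v − 287.68 = 0.
Positive root: v = −a·t_r + √((a·t_r)² + 2a·d) = −6.448 + √(41.577 + 287.68) = 11.6974 m/s.
11.6974 m/s ÷ 0.44704 = 26.166 mph.

Maximum speed ≈ 26.2 mph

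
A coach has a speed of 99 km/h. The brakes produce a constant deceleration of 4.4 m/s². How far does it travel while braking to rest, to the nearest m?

Braking distance ≈ 86 m

99 km/h ÷ 3.6 = 27.5000 m/s.
Braking distance = v²/(2a) = 27.5000² / (2 × 4.400) = 756.250 / 8.800 = 85.938 m.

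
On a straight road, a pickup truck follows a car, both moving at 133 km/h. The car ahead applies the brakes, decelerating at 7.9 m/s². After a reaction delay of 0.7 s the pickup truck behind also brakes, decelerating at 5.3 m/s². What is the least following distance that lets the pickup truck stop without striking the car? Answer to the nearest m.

Minimum gap ≈ 68 m

133 km/h ÷ 3.6 = 36.9444 m/s.
Leader travels v²/(2a_L) = 1364.889 / 15.800 = 86.385 m before stopping.
Follower covers v·t_r = 36.9444 × 0.7 = 25.861 m while reacting, then v²/(2a_F) = 1364.889 / 10.600 = 128.763 m while braking, for a total of 25.861 + 128.763 = 154.624 m.
Since a_F ≤ a_L and the follower starts braking later, the follower is never slower than the leader, so the closest approach is when both have stopped.
Minimum gap = 154.624 − 86.385 = 68.239 m.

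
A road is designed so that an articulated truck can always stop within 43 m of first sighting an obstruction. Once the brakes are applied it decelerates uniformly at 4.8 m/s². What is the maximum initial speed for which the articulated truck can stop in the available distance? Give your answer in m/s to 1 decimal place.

v²/(2a) = d ⇒ v = √(2 × 4.800 × 43) = √412.80 = 20.3175 m/s.

Maximum speed ≈ 20.3 m/s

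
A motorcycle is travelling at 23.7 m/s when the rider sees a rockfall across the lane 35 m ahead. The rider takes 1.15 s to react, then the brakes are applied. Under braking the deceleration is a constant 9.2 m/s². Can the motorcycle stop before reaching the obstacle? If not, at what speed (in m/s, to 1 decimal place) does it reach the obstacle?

Reaction distance = 23.7000 × 1.15 = 27.255 m.
Braking distance needed to stop: v²/(2a) = 561.690 / 18.400 = 30.527 m, so total needed = 27.255 + 30.527 = 57.782 m > 35 m — it cannot stop.
Distance remaining when braking begins: 35 − 27.255 = 7.745 m.
v² = v₀² − 2a·d = 561.690 − 2 × 9.200 × 7.745 = 419.182 m²/s².
v = √419.182 = 20.474 m/s.

No — it strikes the obstacle at 20.5 m/s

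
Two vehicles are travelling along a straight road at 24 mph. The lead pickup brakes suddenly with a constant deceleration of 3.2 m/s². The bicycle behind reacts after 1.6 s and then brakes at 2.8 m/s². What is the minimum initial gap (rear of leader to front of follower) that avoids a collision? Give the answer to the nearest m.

Minimum gap ≈ 20 m

24 mph × 0.44704 = 10.7290 m/s.
Leader travels v²/(2a_L) = 115.111 / 6.400 = 17.986 m before stopping.
Follower covers v·t_r = 10.7290 × 1.6 = 17.166 m while reacting, then v²/(2a_F) = 115.111 / 5.600 = 20.556 m while braking, for a total of 17.166 + 20.556 = 37.722 m.
Since a_F ≤ a_L and the follower starts braking later, the follower is never slower than the leader, so the closest approach is when both have stopped.
Minimum gap = 37.722 − 17.986 = 19.736 m.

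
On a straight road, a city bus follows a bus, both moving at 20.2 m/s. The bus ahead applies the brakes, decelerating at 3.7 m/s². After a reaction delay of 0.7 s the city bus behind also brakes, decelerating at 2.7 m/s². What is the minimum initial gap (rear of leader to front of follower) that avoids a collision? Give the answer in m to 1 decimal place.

Leader travels v²/(2a_L) = 408.040 / 7.400 = 55.141 m before stopping.
Follower covers v·t_r = 20.2000 × 0.7 = 14.140 m while reacting, then v²/(2a_F) = 408.040 / 5.400 = 75.563 m while braking, for a total of 14.140 + 75.563 = 89.703 m.
Since a_F ≤ a_L and the follower starts braking later, the follower is never slower than the leader, so the closest approach is when both have stopped.
Minimum gap = 89.703 − 55.141 = 34.562 m.

Minimum gap ≈ 34.6 m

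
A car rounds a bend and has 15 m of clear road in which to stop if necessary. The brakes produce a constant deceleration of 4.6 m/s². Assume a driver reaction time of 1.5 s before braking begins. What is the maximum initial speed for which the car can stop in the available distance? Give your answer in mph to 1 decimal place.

Maximum speed ≈ 15.0 mph

Stopping distance: v·t_r + v²/(2a) = 15 with t_r = 1.5 s and a = 4.600 m/s².
So v² + 13.800 v − 138.00 = 0.
Positive root: v = −a·t_r + √((a·t_r)² + 2a·d) = −6.900 + √(47.610 + 138.00) = 6.7239 m/s.
6.7239 m/s ÷ 0.44704 = 15.041 mph.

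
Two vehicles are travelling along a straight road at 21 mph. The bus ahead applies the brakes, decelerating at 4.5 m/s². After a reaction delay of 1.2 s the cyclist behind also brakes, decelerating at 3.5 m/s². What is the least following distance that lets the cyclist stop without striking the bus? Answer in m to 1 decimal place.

Minimum gap ≈ 14.1 m

21 mph × 0.44704 = 9.3878 m/s.
Leader travels v²/(2a_L) = 88.131 / 9.000 = 9.792 m before stopping.
Follower covers v·t_r = 9.3878 × 1.2 = 11.265 m while reacting, then v²/(2a_F) = 88.131 / 7.000 = 12.590 m while braking, for a total of 11.265 + 12.590 = 23.855 m.
Since a_F ≤ a_L and the follower starts braking later, the follower is never slower than the leader, so the closest approach is when both have stopped.
Minimum gap = 23.855 − 9.792 = 14.063 m.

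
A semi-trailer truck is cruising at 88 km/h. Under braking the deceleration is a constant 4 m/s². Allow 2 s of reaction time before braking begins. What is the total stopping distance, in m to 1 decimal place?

Total stopping distance ≈ 123.6 m

88 km/h ÷ 3.6 = 24.4444 m/s.
Reaction distance = v·t_r = 24.4444 × 2 = 48.889 m.
Braking distance = v²/(2a) = 24.4444² / (2 × 4.000) = 597.529 / 8.000 = 74.691 m.
Total = 48.889 + 74.691 = 123.580 m.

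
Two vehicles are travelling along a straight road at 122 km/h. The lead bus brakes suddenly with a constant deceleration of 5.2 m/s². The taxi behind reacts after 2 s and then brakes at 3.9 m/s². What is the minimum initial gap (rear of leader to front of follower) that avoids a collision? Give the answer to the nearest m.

122 km/h ÷ 3.6 = 33.8889 m/s.
Leader travels v²/(2a_L) = 1148.458 / 10.400 = 110.429 m before stopping.
Follower covers v·t_r = 33.8889 × 2 = 67.778 m while reacting, then v²/(2a_F) = 1148.458 / 7.800 = 147.238 m while braking, for a total of 67.778 + 147.238 = 215.016 m.
Since a_F ≤ a_L and the follower starts braking later, the follower is never slower than the leader, so the closest approach is when both have stopped.
Minimum gap = 215.016 − 110.429 = 104.587 m.

Minimum gap ≈ 105 m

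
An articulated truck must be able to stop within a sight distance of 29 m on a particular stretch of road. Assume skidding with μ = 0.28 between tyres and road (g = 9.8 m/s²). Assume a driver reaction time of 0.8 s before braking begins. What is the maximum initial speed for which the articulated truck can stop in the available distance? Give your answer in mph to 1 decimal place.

a = μg = 0.28 × 9.8 = 2.744 m/s².
Stopping distance: v·t_r + v²/(2a) = 29 with t_r = 0.8 s and a = 2.744 m/s².
So v² + 4.390 v − 159.15 = 0.
Positive root: v = −a·t_r + √((a·t_r)² + 2a·d) = −2.195 + √(4.818 + 159.15) = 10.6100 m/s.
10.6100 m/s ÷ 0.44704 = 23.734 mph.

Maximum speed ≈ 23.7 mph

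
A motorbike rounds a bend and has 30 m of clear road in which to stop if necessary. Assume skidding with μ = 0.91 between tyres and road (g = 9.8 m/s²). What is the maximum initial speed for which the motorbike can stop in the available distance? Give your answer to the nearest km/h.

Maximum speed ≈ 83 km/h

a = μg = 0.91 × 9.8 = 8.918 m/s².
v²/(2a) = d ⇒ v = √(2 × 8.918 × 30) = √535.08 = 23.1318 m/s.
23.1318 m/s × 3.6 = 83.274 km/h.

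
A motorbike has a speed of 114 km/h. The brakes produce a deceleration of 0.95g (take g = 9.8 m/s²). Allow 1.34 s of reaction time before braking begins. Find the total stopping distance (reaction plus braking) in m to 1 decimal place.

114 km/h ÷ 3.6 = 31.6667 m/s.
a = 0.95 × 9.8 = 9.310 m/s².
Reaction distance = v·t_r = 31.6667 × 1.34 = 42.433 m.
Braking distance = v²/(2a) = 31.6667² / (2 × 9.310) = 1002.780 / 18.620 = 53.855 m.
Total = 42.433 + 53.855 = 96.288 m.

Total stopping distance ≈ 96.3 m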